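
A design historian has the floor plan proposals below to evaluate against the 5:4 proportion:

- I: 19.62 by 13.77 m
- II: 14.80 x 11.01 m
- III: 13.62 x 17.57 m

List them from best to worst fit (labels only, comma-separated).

Ratios: I = 19.62 / 13.77 ≈ 1.425; II = 14.80 / 11.01 ≈ 1.344; III = 17.57 / 13.62 ≈ 1.290.
|Δ from 1.250|: I 0.175; II 0.094; III 0.040.

III, II, I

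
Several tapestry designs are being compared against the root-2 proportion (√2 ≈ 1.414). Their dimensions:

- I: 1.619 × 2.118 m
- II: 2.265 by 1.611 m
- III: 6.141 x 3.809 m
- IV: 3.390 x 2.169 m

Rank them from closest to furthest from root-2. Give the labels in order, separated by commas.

I: 2.118/1.619 ≈ 1.308 → |1.308 − 1.414| = 0.106
II: 2.265/1.611 ≈ 1.406 → |1.406 − 1.414| = 0.008
III: 6.141/3.809 ≈ 1.612 → |1.612 − 1.414| = 0.198
IV: 3.390/2.169 ≈ 1.563 → |1.563 − 1.414| = 0.149

II, I, IV, III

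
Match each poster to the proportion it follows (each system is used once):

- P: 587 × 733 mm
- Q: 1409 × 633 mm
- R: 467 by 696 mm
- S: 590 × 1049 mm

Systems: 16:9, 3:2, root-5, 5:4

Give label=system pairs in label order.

P = 733/587 ≈ 1.249 → 5:4 (1.250)
Q = 1409/633 ≈ 2.226 → root-5 (2.236)
R = 696/467 ≈ 1.490 → 3:2 (1.500)
S = 1049/590 ≈ 1.778 → 16:9 (1.778)

P=5:4, Q=root-5, R=3:2, S=16:9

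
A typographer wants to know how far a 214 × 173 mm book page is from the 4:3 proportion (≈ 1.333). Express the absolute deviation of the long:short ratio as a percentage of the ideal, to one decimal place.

7.2%

Ratio = 214 / 173 ≈ 1.2370.
Ideal 4:3 ≈ 1.3333. |1.2370 − 1.3333| / 1.3333 ≈ 7.22% → 7.2%.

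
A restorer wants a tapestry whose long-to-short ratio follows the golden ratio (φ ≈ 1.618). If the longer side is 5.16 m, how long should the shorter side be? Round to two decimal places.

3.19 m

golden ratio ≈ 1.61803.
Shorter side = 5.16 ÷ 1.61803 ≈ 3.1891 → 3.19 m.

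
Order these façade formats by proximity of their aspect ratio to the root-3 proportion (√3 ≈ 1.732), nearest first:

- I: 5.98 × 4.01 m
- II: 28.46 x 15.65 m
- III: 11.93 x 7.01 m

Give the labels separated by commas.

Ratios: I = 5.98 / 4.01 ≈ 1.491; II = 28.46 / 15.65 ≈ 1.819; III = 11.93 / 7.01 ≈ 1.702.
|Δ from 1.732|: I 0.241; II 0.087; III 0.030.

III, II, I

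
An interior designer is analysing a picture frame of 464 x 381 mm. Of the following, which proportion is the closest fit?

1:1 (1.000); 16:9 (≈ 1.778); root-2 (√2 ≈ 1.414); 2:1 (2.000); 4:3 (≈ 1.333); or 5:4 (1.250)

5:4

Ratio = 464 / 381 ≈ 1.218.
Distances: 1:1 1.000 (Δ 0.218); 16:9 1.778 (Δ 0.560); root-2 1.414 (Δ 0.196); 2:1 2.000 (Δ 0.782); 4:3 1.333 (Δ 0.115); 5:4 1.250 (Δ 0.032).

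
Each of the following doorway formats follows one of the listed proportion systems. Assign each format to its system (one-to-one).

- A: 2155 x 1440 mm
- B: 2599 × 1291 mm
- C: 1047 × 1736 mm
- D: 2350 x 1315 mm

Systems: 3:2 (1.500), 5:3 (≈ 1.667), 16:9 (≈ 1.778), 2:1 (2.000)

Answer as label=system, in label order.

Ratios: A ≈ 1.497; B ≈ 2.013; C ≈ 1.658; D ≈ 1.787.
Targets: 3:2 ≈ 1.500; 5:3 ≈ 1.667; 16:9 ≈ 1.778; 2:1 ≈ 2.000.

A=3:2, B=2:1, C=5:3, D=16:9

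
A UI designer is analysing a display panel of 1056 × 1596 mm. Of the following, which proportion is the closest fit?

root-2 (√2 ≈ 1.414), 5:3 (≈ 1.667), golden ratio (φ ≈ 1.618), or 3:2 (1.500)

1596/1056 ≈ 1.511. Nearest candidates are 3:2 (1.500, off by 0.011) and root-2 (1.414, off by 0.097).

3:2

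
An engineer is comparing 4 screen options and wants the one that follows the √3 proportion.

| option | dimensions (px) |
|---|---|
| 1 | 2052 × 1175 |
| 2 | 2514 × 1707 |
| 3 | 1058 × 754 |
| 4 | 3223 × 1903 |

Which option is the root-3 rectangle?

1

Target root-3 ≈ 1.732.
1: 1.746 (Δ0.014)  2: 1.473 (Δ0.259)  3: 1.403 (Δ0.329)  4: 1.694 (Δ0.038)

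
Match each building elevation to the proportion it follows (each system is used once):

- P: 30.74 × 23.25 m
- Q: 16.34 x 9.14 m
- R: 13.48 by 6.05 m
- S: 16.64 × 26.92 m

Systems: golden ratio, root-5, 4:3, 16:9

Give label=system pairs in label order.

P = 30.74/23.25 ≈ 1.322 → 4:3 (1.333)
Q = 16.34/9.14 ≈ 1.788 → 16:9 (1.778)
R = 13.48/6.05 ≈ 2.228 → root-5 (2.236)
S = 26.92/16.64 ≈ 1.618 → golden ratio (1.618)

P=4:3, Q=16:9, R=root-5, S=golden ratio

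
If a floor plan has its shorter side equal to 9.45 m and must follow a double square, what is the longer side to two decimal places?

18.90 m

2:1 = 2.00000.
Longer side = 9.45 × 2.00000 ≈ 18.9000 → 18.90 m.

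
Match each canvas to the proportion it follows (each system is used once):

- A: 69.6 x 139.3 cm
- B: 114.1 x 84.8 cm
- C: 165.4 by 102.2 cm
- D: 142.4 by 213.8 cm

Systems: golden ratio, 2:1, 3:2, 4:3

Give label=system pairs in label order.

A=2:1, B=4:3, C=golden ratio, D=3:2

Ratios: A ≈ 2.001; B ≈ 1.346; C ≈ 1.618; D ≈ 1.501.
Targets: golden ratio ≈ 1.618; 2:1 ≈ 2.000; 3:2 ≈ 1.500; 4:3 ≈ 1.333.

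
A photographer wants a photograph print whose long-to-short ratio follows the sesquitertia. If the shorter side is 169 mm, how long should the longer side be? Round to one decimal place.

4:3 ≈ 1.33333.
Longer side = 169 × 1.33333 ≈ 225.333 → 225.3 mm.

225.3 mm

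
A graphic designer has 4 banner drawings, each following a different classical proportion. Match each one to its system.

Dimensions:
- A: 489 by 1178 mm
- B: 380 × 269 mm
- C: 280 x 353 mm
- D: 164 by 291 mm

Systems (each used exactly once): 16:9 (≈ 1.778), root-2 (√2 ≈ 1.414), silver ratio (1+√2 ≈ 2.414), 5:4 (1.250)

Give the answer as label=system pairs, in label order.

A=silver ratio, B=root-2, C=5:4, D=16:9

Ratios: A ≈ 2.409; B ≈ 1.413; C ≈ 1.261; D ≈ 1.774.
Targets: 16:9 ≈ 1.778; root-2 ≈ 1.414; silver ratio ≈ 2.414; 5:4 ≈ 1.250.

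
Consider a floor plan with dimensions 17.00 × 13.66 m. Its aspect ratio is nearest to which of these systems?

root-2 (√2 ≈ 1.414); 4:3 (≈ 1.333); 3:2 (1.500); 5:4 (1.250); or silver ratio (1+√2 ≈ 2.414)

Ratio = 17.00 / 13.66 ≈ 1.245.
Distances: root-2 1.414 (Δ 0.169); 4:3 1.333 (Δ 0.088); 3:2 1.500 (Δ 0.255); 5:4 1.250 (Δ 0.005); silver ratio 2.414 (Δ 1.169).

5:4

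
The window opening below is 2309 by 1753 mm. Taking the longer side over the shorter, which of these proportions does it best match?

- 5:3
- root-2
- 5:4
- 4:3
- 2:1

4:3

2309/1753 ≈ 1.317. Nearest candidates are 4:3 (1.333, off by 0.016) and 5:4 (1.250, off by 0.067).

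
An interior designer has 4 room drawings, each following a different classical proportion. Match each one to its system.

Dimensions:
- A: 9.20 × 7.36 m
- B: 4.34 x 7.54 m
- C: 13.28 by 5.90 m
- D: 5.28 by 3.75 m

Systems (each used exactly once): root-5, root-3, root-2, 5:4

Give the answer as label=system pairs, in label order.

Ratios: A ≈ 1.250; B ≈ 1.737; C ≈ 2.251; D ≈ 1.408.
Targets: root-5 ≈ 2.236; root-3 ≈ 1.732; root-2 ≈ 1.414; 5:4 ≈ 1.250.

A=5:4, B=root-3, C=root-5, D=root-2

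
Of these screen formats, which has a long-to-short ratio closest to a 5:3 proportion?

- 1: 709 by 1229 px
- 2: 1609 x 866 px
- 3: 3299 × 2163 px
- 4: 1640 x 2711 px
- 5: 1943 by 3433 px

Ratios (long/short): 1 ≈ 1.733; 2 ≈ 1.858; 3 ≈ 1.525; 4 ≈ 1.653; 5 ≈ 1.767.
5:3 ≈ 1.667; option 4 is nearest (Δ 0.014).

4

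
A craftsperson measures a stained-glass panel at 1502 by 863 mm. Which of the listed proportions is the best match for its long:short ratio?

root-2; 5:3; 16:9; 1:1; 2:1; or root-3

Ratio = 1502 / 863 ≈ 1.740.
Distances: root-2 1.414 (Δ 0.326); 5:3 1.667 (Δ 0.073); 16:9 1.778 (Δ 0.038); 1:1 1.000 (Δ 0.740); 2:1 2.000 (Δ 0.260); root-3 1.732 (Δ 0.008).

root-3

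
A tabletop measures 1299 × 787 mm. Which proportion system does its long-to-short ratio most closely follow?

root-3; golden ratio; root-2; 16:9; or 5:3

1299/787 ≈ 1.651. Nearest candidates are 5:3 (1.667, off by 0.016) and golden ratio (1.618, off by 0.033).

5:3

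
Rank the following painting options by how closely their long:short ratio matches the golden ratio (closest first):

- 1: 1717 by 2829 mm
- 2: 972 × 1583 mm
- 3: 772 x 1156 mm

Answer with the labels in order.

Ratios: 1 = 2829 / 1717 ≈ 1.648; 2 = 1583 / 972 ≈ 1.629; 3 = 1156 / 772 ≈ 1.497.
|Δ from 1.618|: 1 0.030; 2 0.011; 3 0.121.

2, 1, 3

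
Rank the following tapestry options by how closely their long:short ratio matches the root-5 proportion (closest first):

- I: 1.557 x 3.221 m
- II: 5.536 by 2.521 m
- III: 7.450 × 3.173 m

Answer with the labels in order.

II, III, I

I: 3.221/1.557 ≈ 2.069 → |2.069 − 2.236| = 0.167
II: 5.536/2.521 ≈ 2.196 → |2.196 − 2.236| = 0.040
III: 7.450/3.173 ≈ 2.348 → |2.348 − 2.236| = 0.112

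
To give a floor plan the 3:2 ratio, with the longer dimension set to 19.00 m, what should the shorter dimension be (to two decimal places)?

12.67 m

3:2 = 1.50000.
Shorter side = 19.00 ÷ 1.50000 ≈ 12.6667 → 12.67 m.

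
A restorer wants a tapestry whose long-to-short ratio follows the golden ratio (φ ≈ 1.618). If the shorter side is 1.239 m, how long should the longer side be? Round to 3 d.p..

2.005 m

golden ratio ≈ 1.61803.
Longer side = 1.239 × 1.61803 ≈ 2.00474 → 2.005 m.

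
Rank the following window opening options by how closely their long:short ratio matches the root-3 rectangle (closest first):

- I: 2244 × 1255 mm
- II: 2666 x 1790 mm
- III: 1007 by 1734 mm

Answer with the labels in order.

I: 2244/1255 ≈ 1.788 → |1.788 − 1.732| = 0.056
II: 2666/1790 ≈ 1.489 → |1.489 − 1.732| = 0.243
III: 1734/1007 ≈ 1.722 → |1.722 − 1.732| = 0.010

III, I, II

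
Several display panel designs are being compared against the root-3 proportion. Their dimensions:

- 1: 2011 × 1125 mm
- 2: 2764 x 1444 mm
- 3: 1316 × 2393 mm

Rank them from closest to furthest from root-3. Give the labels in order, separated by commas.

Ratios: 1 = 2011 / 1125 ≈ 1.788; 2 = 2764 / 1444 ≈ 1.914; 3 = 2393 / 1316 ≈ 1.818.
|Δ from 1.732|: 1 0.056; 2 0.182; 3 0.086.

1, 3, 2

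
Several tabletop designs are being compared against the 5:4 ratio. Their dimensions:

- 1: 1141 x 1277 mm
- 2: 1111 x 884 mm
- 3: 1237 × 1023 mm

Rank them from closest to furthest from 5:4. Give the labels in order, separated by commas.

2, 3, 1

1: 1277/1141 ≈ 1.119 → |1.119 − 1.250| = 0.131
2: 1111/884 ≈ 1.257 → |1.257 − 1.250| = 0.007
3: 1237/1023 ≈ 1.209 → |1.209 − 1.250| = 0.041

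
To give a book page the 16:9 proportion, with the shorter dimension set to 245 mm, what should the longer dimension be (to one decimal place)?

16:9 ≈ 1.77778.
Longer side = 245 × 1.77778 ≈ 435.556 → 435.6 mm.

435.6 mm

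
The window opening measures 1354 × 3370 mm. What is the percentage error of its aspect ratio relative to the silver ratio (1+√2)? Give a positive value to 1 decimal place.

Ratio = 3370 / 1354 ≈ 2.4889.
Ideal silver ratio ≈ 2.4142. |2.4889 − 2.4142| / 2.4142 ≈ 3.09% → 3.1%.

3.1%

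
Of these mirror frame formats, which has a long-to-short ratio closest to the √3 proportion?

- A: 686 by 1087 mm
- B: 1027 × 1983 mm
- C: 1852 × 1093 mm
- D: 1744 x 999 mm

D

Target root-3 ≈ 1.732.
A: 1.585 (Δ0.147)  B: 1.931 (Δ0.199)  C: 1.694 (Δ0.038)  D: 1.746 (Δ0.014)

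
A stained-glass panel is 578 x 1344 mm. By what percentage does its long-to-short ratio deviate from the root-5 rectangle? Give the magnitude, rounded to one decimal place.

4.0%

Ratio = 1344 / 578 ≈ 2.3253.
Ideal root-5 ≈ 2.2361. |2.3253 − 2.2361| / 2.2361 ≈ 3.99% → 4.0%.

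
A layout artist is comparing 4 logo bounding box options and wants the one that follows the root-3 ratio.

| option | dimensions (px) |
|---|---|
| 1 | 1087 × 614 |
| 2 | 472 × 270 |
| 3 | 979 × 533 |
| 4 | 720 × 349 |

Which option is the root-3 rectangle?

Target root-3 ≈ 1.732.
1: 1.770 (Δ0.038)  2: 1.748 (Δ0.016)  3: 1.837 (Δ0.105)  4: 2.063 (Δ0.331)

2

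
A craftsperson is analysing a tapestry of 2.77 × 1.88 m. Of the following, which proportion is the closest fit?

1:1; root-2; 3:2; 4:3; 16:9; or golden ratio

3:2

2.77/1.88 ≈ 1.473. Nearest candidates are 3:2 (1.500, off by 0.027) and root-2 (1.414, off by 0.059).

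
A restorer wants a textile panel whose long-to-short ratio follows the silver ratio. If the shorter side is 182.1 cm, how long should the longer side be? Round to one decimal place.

silver ratio ≈ 2.41421.
Longer side = 182.1 × 2.41421 ≈ 439.628 → 439.6 cm.

439.6 cm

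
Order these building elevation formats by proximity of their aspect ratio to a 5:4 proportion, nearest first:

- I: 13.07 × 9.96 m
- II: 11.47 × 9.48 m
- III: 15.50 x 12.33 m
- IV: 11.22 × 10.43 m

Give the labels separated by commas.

III, II, I, IV

I: 13.07/9.96 ≈ 1.312 → |1.312 − 1.250| = 0.062
II: 11.47/9.48 ≈ 1.210 → |1.210 − 1.250| = 0.040
III: 15.50/12.33 ≈ 1.257 → |1.257 − 1.250| = 0.007
IV: 11.22/10.43 ≈ 1.076 → |1.076 − 1.250| = 0.174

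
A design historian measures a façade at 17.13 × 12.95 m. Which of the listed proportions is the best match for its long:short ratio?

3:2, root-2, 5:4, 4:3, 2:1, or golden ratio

17.13/12.95 ≈ 1.323. Nearest candidates are 4:3 (1.333, off by 0.010) and 5:4 (1.250, off by 0.073).

4:3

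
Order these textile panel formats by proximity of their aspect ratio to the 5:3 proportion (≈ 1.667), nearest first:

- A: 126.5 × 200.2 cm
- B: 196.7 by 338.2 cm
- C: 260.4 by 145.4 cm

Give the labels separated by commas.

Ratios: A = 200.2 / 126.5 ≈ 1.583; B = 338.2 / 196.7 ≈ 1.719; C = 260.4 / 145.4 ≈ 1.791.
|Δ from 1.667|: A 0.084; B 0.052; C 0.124.

B, A, C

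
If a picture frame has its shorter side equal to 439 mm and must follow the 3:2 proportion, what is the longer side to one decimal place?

658.5 mm

3:2 = 1.50000.
Longer side = 439 × 1.50000 ≈ 658.500 → 658.5 mm.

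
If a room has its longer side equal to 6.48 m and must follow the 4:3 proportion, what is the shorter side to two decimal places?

4:3 ≈ 1.33333.
Shorter side = 6.48 ÷ 1.33333 ≈ 4.8600 → 4.86 m.

4.86 m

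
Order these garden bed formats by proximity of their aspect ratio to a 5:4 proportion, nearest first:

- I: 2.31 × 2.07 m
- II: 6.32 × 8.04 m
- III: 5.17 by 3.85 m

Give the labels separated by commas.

I: 2.31/2.07 ≈ 1.116 → |1.116 − 1.250| = 0.134
II: 8.04/6.32 ≈ 1.272 → |1.272 − 1.250| = 0.022
III: 5.17/3.85 ≈ 1.343 → |1.343 − 1.250| = 0.093

II, III, I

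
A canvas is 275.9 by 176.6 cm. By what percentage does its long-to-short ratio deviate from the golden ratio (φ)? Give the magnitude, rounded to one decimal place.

Ratio = 275.9 / 176.6 ≈ 1.5623.
Ideal golden ratio ≈ 1.6180. |1.5623 − 1.6180| / 1.6180 ≈ 3.44% → 3.4%.

3.4%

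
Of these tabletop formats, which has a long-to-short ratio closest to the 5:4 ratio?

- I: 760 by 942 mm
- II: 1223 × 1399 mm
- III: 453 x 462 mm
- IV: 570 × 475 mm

I

Ratios (long/short): I ≈ 1.239; II ≈ 1.144; III ≈ 1.020; IV ≈ 1.200.
5:4 ≈ 1.250; option I is nearest (Δ 0.011).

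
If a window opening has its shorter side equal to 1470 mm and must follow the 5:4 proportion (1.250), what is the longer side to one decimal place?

1837.5 mm

5:4 = 1.25000.
Longer side = 1470 × 1.25000 ≈ 1837.500 → 1837.5 mm.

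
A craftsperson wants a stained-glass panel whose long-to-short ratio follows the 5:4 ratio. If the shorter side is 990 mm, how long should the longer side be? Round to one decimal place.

5:4 = 1.25000.
Longer side = 990 × 1.25000 ≈ 1237.500 → 1237.5 mm.

1237.5 mm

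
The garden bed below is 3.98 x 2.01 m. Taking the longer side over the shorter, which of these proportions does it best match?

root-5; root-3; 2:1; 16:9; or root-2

3.98/2.01 ≈ 1.980. Nearest candidates are 2:1 (2.000, off by 0.020) and 16:9 (1.778, off by 0.202).

2:1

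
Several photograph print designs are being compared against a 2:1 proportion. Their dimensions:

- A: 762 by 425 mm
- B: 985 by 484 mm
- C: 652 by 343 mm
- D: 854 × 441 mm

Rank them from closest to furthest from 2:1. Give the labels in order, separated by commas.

B, D, C, A

A: 762/425 ≈ 1.793 → |1.793 − 2.000| = 0.207
B: 985/484 ≈ 2.035 → |2.035 − 2.000| = 0.035
C: 652/343 ≈ 1.901 → |1.901 − 2.000| = 0.099
D: 854/441 ≈ 1.937 → |1.937 − 2.000| = 0.063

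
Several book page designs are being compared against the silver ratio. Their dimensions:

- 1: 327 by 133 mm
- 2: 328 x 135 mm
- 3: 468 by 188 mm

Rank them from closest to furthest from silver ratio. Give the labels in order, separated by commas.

2, 1, 3

1: 327/133 ≈ 2.459 → |2.459 − 2.414| = 0.045
2: 328/135 ≈ 2.430 → |2.430 − 2.414| = 0.016
3: 468/188 ≈ 2.489 → |2.489 − 2.414| = 0.075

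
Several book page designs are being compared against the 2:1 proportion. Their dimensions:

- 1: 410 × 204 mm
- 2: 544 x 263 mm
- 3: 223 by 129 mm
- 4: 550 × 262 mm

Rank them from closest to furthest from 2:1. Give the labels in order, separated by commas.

1, 2, 4, 3

1: 410/204 ≈ 2.010 → |2.010 − 2.000| = 0.010
2: 544/263 ≈ 2.068 → |2.068 − 2.000| = 0.068
3: 223/129 ≈ 1.729 → |1.729 − 2.000| = 0.271
4: 550/262 ≈ 2.099 → |2.099 − 2.000| = 0.099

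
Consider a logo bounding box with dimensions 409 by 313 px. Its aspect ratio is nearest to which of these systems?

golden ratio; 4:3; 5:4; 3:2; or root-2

409/313 ≈ 1.307. Nearest candidates are 4:3 (1.333, off by 0.026) and 5:4 (1.250, off by 0.057).

4:3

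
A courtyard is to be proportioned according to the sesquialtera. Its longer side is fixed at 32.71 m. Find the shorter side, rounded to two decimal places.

21.81 m

3:2 = 1.50000.
Shorter side = 32.71 ÷ 1.50000 ≈ 21.8067 → 21.81 m.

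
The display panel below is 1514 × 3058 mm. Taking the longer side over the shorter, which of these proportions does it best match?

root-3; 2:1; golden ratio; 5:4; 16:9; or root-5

3058/1514 ≈ 2.020. Nearest candidates are 2:1 (2.000, off by 0.020) and root-5 (2.236, off by 0.216).

2:1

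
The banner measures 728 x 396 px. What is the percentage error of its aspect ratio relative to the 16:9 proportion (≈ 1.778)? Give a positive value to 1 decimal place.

Ratio = 728 / 396 ≈ 1.8384.
Ideal 16:9 ≈ 1.7778. |1.8384 − 1.7778| / 1.7778 ≈ 3.41% → 3.4%.

3.4%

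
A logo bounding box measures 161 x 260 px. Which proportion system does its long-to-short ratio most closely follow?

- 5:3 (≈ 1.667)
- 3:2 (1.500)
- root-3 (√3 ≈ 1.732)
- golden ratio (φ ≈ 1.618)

golden ratio

Ratio = 260 / 161 ≈ 1.615.
Distances: 5:3 1.667 (Δ 0.052); 3:2 1.500 (Δ 0.115); root-3 1.732 (Δ 0.117); golden ratio 1.618 (Δ 0.003).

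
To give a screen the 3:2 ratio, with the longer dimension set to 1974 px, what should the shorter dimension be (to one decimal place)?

1316.0 px

3:2 = 1.50000.
Shorter side = 1974 ÷ 1.50000 ≈ 1316.000 → 1316.0 px.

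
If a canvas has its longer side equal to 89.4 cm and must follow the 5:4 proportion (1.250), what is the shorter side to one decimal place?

5:4 = 1.25000.
Shorter side = 89.4 ÷ 1.25000 ≈ 71.520 → 71.5 cm.

71.5 cm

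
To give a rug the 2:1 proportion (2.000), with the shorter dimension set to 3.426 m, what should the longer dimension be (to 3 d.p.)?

6.852 m

2:1 = 2.00000.
Longer side = 3.426 × 2.00000 ≈ 6.85200 → 6.852 m.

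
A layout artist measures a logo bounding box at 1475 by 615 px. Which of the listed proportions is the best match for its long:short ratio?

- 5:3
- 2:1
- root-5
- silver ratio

Ratio = 1475 / 615 ≈ 2.398.
Distances: 5:3 1.667 (Δ 0.731); 2:1 2.000 (Δ 0.398); root-5 2.236 (Δ 0.162); silver ratio 2.414 (Δ 0.016).

silver ratio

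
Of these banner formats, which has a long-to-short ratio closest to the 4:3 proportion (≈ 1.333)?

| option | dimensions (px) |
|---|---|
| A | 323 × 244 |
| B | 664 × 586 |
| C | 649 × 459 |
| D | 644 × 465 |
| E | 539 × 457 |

A

Ratios (long/short): A ≈ 1.324; B ≈ 1.133; C ≈ 1.414; D ≈ 1.385; E ≈ 1.179.
4:3 ≈ 1.333; option A is nearest (Δ 0.009).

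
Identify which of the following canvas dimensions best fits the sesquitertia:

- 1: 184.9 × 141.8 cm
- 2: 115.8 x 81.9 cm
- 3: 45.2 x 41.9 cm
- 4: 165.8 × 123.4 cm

4

Target 4:3 ≈ 1.333.
1: 1.304 (Δ0.029)  2: 1.414 (Δ0.081)  3: 1.079 (Δ0.254)  4: 1.344 (Δ0.011)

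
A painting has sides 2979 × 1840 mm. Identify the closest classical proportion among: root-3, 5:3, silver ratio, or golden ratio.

2979/1840 ≈ 1.619. Nearest candidates are golden ratio (1.618, off by 0.001) and 5:3 (1.667, off by 0.048).

golden ratio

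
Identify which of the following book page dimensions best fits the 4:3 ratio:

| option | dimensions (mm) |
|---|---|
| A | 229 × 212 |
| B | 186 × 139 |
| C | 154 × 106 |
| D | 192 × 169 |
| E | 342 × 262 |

Target 4:3 ≈ 1.333.
A: 1.080 (Δ0.253)  B: 1.338 (Δ0.005)  C: 1.453 (Δ0.120)  D: 1.136 (Δ0.197)  E: 1.305 (Δ0.028)

B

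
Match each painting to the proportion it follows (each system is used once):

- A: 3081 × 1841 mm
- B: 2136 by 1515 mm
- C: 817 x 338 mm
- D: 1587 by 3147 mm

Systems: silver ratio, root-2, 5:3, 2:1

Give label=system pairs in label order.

Ratios: A ≈ 1.674; B ≈ 1.410; C ≈ 2.417; D ≈ 1.983.
Targets: silver ratio ≈ 2.414; root-2 ≈ 1.414; 5:3 ≈ 1.667; 2:1 ≈ 2.000.

A=5:3, B=root-2, C=silver ratio, D=2:1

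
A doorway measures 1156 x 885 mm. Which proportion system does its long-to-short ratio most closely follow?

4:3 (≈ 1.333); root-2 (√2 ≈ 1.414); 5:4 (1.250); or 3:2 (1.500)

4:3

1156/885 ≈ 1.306. Nearest candidates are 4:3 (1.333, off by 0.027) and 5:4 (1.250, off by 0.056).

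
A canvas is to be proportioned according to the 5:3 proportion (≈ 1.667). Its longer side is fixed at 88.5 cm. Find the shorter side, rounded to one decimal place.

5:3 ≈ 1.66667.
Shorter side = 88.5 ÷ 1.66667 ≈ 53.100 → 53.1 cm.

53.1 cm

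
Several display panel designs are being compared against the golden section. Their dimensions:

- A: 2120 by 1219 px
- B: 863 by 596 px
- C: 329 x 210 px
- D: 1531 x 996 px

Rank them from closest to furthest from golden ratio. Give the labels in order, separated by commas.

C, D, A, B

A: 2120/1219 ≈ 1.739 → |1.739 − 1.618| = 0.121
B: 863/596 ≈ 1.448 → |1.448 − 1.618| = 0.170
C: 329/210 ≈ 1.567 → |1.567 − 1.618| = 0.051
D: 1531/996 ≈ 1.537 → |1.537 − 1.618| = 0.081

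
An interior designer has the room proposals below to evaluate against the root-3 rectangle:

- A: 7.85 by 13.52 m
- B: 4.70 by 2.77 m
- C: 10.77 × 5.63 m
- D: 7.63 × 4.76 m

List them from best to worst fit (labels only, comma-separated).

Ratios: A = 13.52 / 7.85 ≈ 1.722; B = 4.70 / 2.77 ≈ 1.697; C = 10.77 / 5.63 ≈ 1.913; D = 7.63 / 4.76 ≈ 1.603.
|Δ from 1.732|: A 0.010; B 0.035; C 0.181; D 0.129.

A, B, D, C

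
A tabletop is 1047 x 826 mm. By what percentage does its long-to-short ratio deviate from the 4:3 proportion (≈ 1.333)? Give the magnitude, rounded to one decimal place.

4.9%

Ratio = 1047 / 826 ≈ 1.2676.
Ideal 4:3 ≈ 1.3333. |1.2676 − 1.3333| / 1.3333 ≈ 4.93% → 4.9%.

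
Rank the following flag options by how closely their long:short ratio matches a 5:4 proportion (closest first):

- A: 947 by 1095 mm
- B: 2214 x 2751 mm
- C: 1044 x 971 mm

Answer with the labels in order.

A: 1095/947 ≈ 1.156 → |1.156 − 1.250| = 0.094
B: 2751/2214 ≈ 1.243 → |1.243 − 1.250| = 0.007
C: 1044/971 ≈ 1.075 → |1.075 − 1.250| = 0.175

B, A, C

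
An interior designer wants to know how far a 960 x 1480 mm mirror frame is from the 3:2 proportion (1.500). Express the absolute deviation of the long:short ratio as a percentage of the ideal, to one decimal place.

Ratio = 1480 / 960 ≈ 1.5417.
Ideal 3:2 = 1.5000. |1.5417 − 1.5000| / 1.5000 ≈ 2.78% → 2.8%.

2.8%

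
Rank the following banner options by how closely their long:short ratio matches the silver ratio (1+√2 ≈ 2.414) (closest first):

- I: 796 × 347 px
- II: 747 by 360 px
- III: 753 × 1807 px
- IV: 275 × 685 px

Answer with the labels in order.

Ratios: I = 796 / 347 ≈ 2.294; II = 747 / 360 ≈ 2.075; III = 1807 / 753 ≈ 2.400; IV = 685 / 275 ≈ 2.491.
|Δ from 2.414|: I 0.120; II 0.339; III 0.014; IV 0.077.

III, IV, I, II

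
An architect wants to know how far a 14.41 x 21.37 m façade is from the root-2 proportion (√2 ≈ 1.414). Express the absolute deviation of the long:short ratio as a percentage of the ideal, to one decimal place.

Ratio = 21.37 / 14.41 ≈ 1.4830.
Ideal root-2 ≈ 1.4142. |1.4830 − 1.4142| / 1.4142 ≈ 4.86% → 4.9%.

4.9%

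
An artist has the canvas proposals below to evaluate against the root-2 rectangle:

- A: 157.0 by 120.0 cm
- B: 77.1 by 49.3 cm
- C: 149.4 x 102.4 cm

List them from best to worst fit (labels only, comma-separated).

C, A, B

A: 157.0/120.0 ≈ 1.308 → |1.308 − 1.414| = 0.106
B: 77.1/49.3 ≈ 1.564 → |1.564 − 1.414| = 0.150
C: 149.4/102.4 ≈ 1.459 → |1.459 − 1.414| = 0.045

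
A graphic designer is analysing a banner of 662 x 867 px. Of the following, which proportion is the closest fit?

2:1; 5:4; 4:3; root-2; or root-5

4:3

867/662 ≈ 1.310. Nearest candidates are 4:3 (1.333, off by 0.023) and 5:4 (1.250, off by 0.060).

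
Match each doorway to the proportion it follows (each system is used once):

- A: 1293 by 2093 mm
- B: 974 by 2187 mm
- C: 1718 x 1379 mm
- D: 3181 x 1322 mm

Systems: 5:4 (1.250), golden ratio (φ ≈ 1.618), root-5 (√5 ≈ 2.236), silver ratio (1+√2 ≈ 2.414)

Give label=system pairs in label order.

A=golden ratio, B=root-5, C=5:4, D=silver ratio

Ratios: A ≈ 1.619; B ≈ 2.245; C ≈ 1.246; D ≈ 2.406.
Targets: 5:4 ≈ 1.250; golden ratio ≈ 1.618; root-5 ≈ 2.236; silver ratio ≈ 2.414.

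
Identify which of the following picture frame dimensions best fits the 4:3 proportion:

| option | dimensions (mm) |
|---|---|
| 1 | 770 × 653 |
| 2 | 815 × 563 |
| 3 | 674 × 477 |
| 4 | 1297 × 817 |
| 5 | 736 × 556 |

Target 4:3 ≈ 1.333.
1: 1.179 (Δ0.154)  2: 1.448 (Δ0.115)  3: 1.413 (Δ0.080)  4: 1.588 (Δ0.255)  5: 1.324 (Δ0.009)

5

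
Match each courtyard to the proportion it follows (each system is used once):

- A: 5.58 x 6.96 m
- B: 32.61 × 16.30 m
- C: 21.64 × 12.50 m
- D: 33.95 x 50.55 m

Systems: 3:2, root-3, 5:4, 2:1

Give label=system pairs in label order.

A=5:4, B=2:1, C=root-3, D=3:2

Ratios: A ≈ 1.247; B ≈ 2.001; C ≈ 1.731; D ≈ 1.489.
Targets: 3:2 ≈ 1.500; root-3 ≈ 1.732; 5:4 ≈ 1.250; 2:1 ≈ 2.000.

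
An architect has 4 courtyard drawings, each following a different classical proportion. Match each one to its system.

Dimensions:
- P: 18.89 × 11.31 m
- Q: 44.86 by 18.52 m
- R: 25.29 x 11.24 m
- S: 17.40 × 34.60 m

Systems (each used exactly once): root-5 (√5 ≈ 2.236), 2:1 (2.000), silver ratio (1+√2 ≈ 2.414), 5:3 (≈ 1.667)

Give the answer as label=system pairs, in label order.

P = 18.89/11.31 ≈ 1.670 → 5:3 (1.667)
Q = 44.86/18.52 ≈ 2.422 → silver ratio (2.414)
R = 25.29/11.24 ≈ 2.250 → root-5 (2.236)
S = 34.60/17.40 ≈ 1.989 → 2:1 (2.000)

P=5:3, Q=silver ratio, R=root-5, S=2:1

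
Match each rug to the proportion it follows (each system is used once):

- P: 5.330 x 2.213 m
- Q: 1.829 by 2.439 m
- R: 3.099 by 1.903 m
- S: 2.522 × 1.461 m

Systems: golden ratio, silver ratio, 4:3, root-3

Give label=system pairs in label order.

P=silver ratio, Q=4:3, R=golden ratio, S=root-3

P = 5.330/2.213 ≈ 2.408 → silver ratio (2.414)
Q = 2.439/1.829 ≈ 1.334 → 4:3 (1.333)
R = 3.099/1.903 ≈ 1.628 → golden ratio (1.618)
S = 2.522/1.461 ≈ 1.726 → root-3 (1.732)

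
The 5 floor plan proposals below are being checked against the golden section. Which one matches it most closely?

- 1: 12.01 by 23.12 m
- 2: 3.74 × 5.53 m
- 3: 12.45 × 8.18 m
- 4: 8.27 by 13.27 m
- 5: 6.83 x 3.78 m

Ratios (long/short): 1 ≈ 1.925; 2 ≈ 1.479; 3 ≈ 1.522; 4 ≈ 1.605; 5 ≈ 1.807.
golden ratio ≈ 1.618; option 4 is nearest (Δ 0.013).

4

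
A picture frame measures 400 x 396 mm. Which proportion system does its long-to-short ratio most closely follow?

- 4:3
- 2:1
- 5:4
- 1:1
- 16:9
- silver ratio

1:1

400/396 ≈ 1.010. Nearest candidates are 1:1 (1.000, off by 0.010) and 5:4 (1.250, off by 0.240).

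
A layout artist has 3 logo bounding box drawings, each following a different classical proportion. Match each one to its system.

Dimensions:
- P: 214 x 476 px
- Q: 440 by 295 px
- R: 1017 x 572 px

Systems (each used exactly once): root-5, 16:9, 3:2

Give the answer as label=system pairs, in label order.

Ratios: P ≈ 2.224; Q ≈ 1.492; R ≈ 1.778.
Targets: root-5 ≈ 2.236; 16:9 ≈ 1.778; 3:2 ≈ 1.500.

P=root-5, Q=3:2, R=16:9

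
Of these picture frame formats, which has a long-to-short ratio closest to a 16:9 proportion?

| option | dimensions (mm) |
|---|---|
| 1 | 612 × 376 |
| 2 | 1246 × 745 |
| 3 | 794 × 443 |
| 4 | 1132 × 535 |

Target 16:9 ≈ 1.778.
1: 1.628 (Δ0.150)  2: 1.672 (Δ0.106)  3: 1.792 (Δ0.014)  4: 2.116 (Δ0.338)

3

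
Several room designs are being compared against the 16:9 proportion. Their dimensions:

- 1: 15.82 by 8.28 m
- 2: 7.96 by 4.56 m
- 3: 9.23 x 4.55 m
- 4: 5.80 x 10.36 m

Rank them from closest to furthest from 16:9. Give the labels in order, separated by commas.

1: 15.82/8.28 ≈ 1.911 → |1.911 − 1.778| = 0.133
2: 7.96/4.56 ≈ 1.746 → |1.746 − 1.778| = 0.032
3: 9.23/4.55 ≈ 2.029 → |2.029 − 1.778| = 0.251
4: 10.36/5.80 ≈ 1.786 → |1.786 − 1.778| = 0.008

4, 2, 1, 3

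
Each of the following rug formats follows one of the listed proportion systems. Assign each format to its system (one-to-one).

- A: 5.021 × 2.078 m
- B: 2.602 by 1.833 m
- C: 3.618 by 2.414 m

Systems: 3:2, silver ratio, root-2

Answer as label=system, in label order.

A = 5.021/2.078 ≈ 2.416 → silver ratio (2.414)
B = 2.602/1.833 ≈ 1.420 → root-2 (1.414)
C = 3.618/2.414 ≈ 1.499 → 3:2 (1.500)

A=silver ratio, B=root-2, C=3:2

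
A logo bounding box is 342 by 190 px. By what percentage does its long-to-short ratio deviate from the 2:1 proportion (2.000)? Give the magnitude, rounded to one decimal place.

10.0%

Ratio = 342 / 190 ≈ 1.8000.
Ideal 2:1 = 2.0000. |1.8000 − 2.0000| / 2.0000 ≈ 10.00% → 10.0%.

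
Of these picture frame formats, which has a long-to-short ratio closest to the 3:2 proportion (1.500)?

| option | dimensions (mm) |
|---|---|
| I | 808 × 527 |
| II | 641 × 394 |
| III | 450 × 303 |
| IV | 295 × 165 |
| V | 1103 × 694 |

III

Target 3:2 ≈ 1.500.
I: 1.533 (Δ0.033)  II: 1.627 (Δ0.127)  III: 1.485 (Δ0.015)  IV: 1.788 (Δ0.288)  V: 1.589 (Δ0.089)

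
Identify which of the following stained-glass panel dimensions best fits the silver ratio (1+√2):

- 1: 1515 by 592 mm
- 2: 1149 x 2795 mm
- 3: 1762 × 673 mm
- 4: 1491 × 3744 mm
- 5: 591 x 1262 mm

Ratios (long/short): 1 ≈ 2.559; 2 ≈ 2.433; 3 ≈ 2.618; 4 ≈ 2.511; 5 ≈ 2.135.
silver ratio ≈ 2.414; option 2 is nearest (Δ 0.019).

2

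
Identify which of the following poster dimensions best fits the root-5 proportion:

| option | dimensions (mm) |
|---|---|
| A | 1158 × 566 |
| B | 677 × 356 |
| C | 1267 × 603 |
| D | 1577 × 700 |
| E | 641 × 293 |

D

Target root-5 ≈ 2.236.
A: 2.046 (Δ0.190)  B: 1.902 (Δ0.334)  C: 2.101 (Δ0.135)  D: 2.253 (Δ0.017)  E: 2.188 (Δ0.048)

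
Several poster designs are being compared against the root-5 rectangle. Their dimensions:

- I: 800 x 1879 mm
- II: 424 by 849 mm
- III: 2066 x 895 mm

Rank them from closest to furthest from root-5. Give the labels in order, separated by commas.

III, I, II

I: 1879/800 ≈ 2.349 → |2.349 − 2.236| = 0.113
II: 849/424 ≈ 2.002 → |2.002 − 2.236| = 0.234
III: 2066/895 ≈ 2.308 → |2.308 − 2.236| = 0.072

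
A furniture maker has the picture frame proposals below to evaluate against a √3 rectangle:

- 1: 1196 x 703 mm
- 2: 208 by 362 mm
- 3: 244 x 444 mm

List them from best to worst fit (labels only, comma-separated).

2, 1, 3

1: 1196/703 ≈ 1.701 → |1.701 − 1.732| = 0.031
2: 362/208 ≈ 1.740 → |1.740 − 1.732| = 0.008
3: 444/244 ≈ 1.820 → |1.820 − 1.732| = 0.088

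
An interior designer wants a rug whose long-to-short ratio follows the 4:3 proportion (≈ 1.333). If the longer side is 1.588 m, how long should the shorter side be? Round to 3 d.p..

1.191 m

4:3 ≈ 1.33333.
Shorter side = 1.588 ÷ 1.33333 ≈ 1.19100 → 1.191 m.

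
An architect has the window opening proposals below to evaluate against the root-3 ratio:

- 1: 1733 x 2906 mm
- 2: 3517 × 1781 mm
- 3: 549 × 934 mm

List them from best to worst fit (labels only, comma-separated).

1: 2906/1733 ≈ 1.677 → |1.677 − 1.732| = 0.055
2: 3517/1781 ≈ 1.975 → |1.975 − 1.732| = 0.243
3: 934/549 ≈ 1.701 → |1.701 − 1.732| = 0.031

3, 1, 2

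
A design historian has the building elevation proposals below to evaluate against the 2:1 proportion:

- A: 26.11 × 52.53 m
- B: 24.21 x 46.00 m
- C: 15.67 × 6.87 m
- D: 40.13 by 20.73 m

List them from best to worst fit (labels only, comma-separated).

A: 52.53/26.11 ≈ 2.012 → |2.012 − 2.000| = 0.012
B: 46.00/24.21 ≈ 1.900 → |1.900 − 2.000| = 0.100
C: 15.67/6.87 ≈ 2.281 → |2.281 − 2.000| = 0.281
D: 40.13/20.73 ≈ 1.936 → |1.936 − 2.000| = 0.064

A, D, B, C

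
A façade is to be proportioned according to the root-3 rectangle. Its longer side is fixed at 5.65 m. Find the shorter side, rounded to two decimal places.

3.26 m

root-3 ≈ 1.73205.
Shorter side = 5.65 ÷ 1.73205 ≈ 3.2620 → 3.26 m.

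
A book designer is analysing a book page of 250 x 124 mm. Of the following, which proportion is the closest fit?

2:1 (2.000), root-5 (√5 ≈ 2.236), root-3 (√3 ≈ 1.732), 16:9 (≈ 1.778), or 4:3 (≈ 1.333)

2:1

Ratio = 250 / 124 ≈ 2.016.
Distances: 2:1 2.000 (Δ 0.016); root-5 2.236 (Δ 0.220); root-3 1.732 (Δ 0.284); 16:9 1.778 (Δ 0.238); 4:3 1.333 (Δ 0.683).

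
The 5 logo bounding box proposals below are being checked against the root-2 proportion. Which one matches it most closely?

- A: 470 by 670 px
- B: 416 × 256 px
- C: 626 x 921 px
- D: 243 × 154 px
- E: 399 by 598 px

A

Target root-2 ≈ 1.414.
A: 1.426 (Δ0.012)  B: 1.625 (Δ0.211)  C: 1.471 (Δ0.057)  D: 1.578 (Δ0.164)  E: 1.499 (Δ0.085)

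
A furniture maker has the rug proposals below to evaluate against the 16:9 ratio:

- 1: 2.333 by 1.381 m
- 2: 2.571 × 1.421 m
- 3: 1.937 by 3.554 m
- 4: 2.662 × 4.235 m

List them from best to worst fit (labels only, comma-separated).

Ratios: 1 = 2.333 / 1.381 ≈ 1.689; 2 = 2.571 / 1.421 ≈ 1.809; 3 = 3.554 / 1.937 ≈ 1.835; 4 = 4.235 / 2.662 ≈ 1.591.
|Δ from 1.778|: 1 0.089; 2 0.031; 3 0.057; 4 0.187.

2, 3, 1, 4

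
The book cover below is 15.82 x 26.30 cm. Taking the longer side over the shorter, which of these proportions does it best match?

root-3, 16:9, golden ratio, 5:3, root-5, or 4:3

5:3

Ratio = 26.30 / 15.82 ≈ 1.662.
Distances: root-3 1.732 (Δ 0.070); 16:9 1.778 (Δ 0.116); golden ratio 1.618 (Δ 0.044); 5:3 1.667 (Δ 0.005); root-5 2.236 (Δ 0.574); 4:3 1.333 (Δ 0.329).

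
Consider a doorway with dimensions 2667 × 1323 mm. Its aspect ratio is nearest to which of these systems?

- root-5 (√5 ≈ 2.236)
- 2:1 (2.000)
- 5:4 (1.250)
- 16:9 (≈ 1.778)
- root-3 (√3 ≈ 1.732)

Ratio = 2667 / 1323 ≈ 2.016.
Distances: root-5 2.236 (Δ 0.220); 2:1 2.000 (Δ 0.016); 5:4 1.250 (Δ 0.766); 16:9 1.778 (Δ 0.238); root-3 1.732 (Δ 0.284).

2:1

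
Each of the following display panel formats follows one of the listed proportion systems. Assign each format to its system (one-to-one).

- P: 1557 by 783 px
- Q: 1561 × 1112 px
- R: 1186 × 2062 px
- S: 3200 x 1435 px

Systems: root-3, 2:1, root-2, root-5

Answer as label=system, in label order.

P = 1557/783 ≈ 1.989 → 2:1 (2.000)
Q = 1561/1112 ≈ 1.404 → root-2 (1.414)
R = 2062/1186 ≈ 1.739 → root-3 (1.732)
S = 3200/1435 ≈ 2.230 → root-5 (2.236)

P=2:1, Q=root-2, R=root-3, S=root-5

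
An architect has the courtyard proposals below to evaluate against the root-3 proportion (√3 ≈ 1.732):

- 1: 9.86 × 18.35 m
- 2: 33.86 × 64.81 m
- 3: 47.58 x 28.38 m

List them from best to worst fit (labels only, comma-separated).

3, 1, 2

Ratios: 1 = 18.35 / 9.86 ≈ 1.861; 2 = 64.81 / 33.86 ≈ 1.914; 3 = 47.58 / 28.38 ≈ 1.677.
|Δ from 1.732|: 1 0.129; 2 0.182; 3 0.055.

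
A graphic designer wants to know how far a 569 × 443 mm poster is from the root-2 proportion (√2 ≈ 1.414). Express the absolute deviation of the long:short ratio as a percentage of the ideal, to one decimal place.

9.2%

Ratio = 569 / 443 ≈ 1.2844.
Ideal root-2 ≈ 1.4142. |1.2844 − 1.4142| / 1.4142 ≈ 9.18% → 9.2%.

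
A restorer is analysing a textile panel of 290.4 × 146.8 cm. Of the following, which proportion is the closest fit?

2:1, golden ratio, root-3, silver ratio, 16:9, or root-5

2:1

Ratio = 290.4 / 146.8 ≈ 1.978.
Distances: 2:1 2.000 (Δ 0.022); golden ratio 1.618 (Δ 0.360); root-3 1.732 (Δ 0.246); silver ratio 2.414 (Δ 0.436); 16:9 1.778 (Δ 0.200); root-5 2.236 (Δ 0.258).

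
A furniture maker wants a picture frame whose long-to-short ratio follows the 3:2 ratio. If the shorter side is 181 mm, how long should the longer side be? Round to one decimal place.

271.5 mm

3:2 = 1.50000.
Longer side = 181 × 1.50000 ≈ 271.500 → 271.5 mm.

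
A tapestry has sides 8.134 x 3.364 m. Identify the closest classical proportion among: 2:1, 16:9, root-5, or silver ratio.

8.134/3.364 ≈ 2.418. Nearest candidates are silver ratio (2.414, off by 0.004) and root-5 (2.236, off by 0.182).

silver ratio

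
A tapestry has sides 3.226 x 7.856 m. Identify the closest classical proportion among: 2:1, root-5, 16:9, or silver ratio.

7.856/3.226 ≈ 2.435. Nearest candidates are silver ratio (2.414, off by 0.021) and root-5 (2.236, off by 0.199).

silver ratio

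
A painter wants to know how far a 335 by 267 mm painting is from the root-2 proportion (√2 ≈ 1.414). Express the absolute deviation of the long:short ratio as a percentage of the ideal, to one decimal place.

Ratio = 335 / 267 ≈ 1.2547.
Ideal root-2 ≈ 1.4142. |1.2547 − 1.4142| / 1.4142 ≈ 11.28% → 11.3%.

11.3%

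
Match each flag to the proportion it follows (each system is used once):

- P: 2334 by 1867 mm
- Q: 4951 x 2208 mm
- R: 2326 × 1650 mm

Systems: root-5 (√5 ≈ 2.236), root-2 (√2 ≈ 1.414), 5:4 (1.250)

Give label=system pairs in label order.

P=5:4, Q=root-5, R=root-2

P = 2334/1867 ≈ 1.250 → 5:4 (1.250)
Q = 4951/2208 ≈ 2.242 → root-5 (2.236)
R = 2326/1650 ≈ 1.410 → root-2 (1.414)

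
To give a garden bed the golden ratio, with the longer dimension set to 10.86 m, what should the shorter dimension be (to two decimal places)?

golden ratio ≈ 1.61803.
Shorter side = 10.86 ÷ 1.61803 ≈ 6.7119 → 6.71 m.

6.71 m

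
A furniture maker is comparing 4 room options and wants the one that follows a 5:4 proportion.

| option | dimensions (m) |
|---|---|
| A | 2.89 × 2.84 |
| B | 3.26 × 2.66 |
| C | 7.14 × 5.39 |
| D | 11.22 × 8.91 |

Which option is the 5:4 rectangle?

D

Target 5:4 ≈ 1.250.
A: 1.018 (Δ0.232)  B: 1.226 (Δ0.024)  C: 1.325 (Δ0.075)  D: 1.259 (Δ0.009)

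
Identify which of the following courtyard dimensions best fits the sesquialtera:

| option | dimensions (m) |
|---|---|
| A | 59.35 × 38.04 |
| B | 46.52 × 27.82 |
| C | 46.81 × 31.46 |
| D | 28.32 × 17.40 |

Ratios (long/short): A ≈ 1.560; B ≈ 1.672; C ≈ 1.488; D ≈ 1.628.
3:2 ≈ 1.500; option C is nearest (Δ 0.012).

C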